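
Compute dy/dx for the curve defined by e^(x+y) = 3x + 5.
Differentiate the relation implicitly: treat y = y(x) and apply the chain rule, so every y-derivative picks up a y' = dy/dx factor.

With everything moved to the left-hand side, differentiate term by term:
  d/dx[-3x] = -3
  d/dx[e^(x + y)] = (y' + 1)·e^(x + y)
  d/dx[-5] = 0

Separating the contributions that come from x directly and those that come through y:
  without y':      e^(x + y) - 3
  multiplying y':  e^(x + y)

so (e^(x + y) - 3) + (e^(x + y))·y' = 0, and therefore
  dy/dx = -(e^(x + y) - 3)/(e^(x + y)) = 3e^(-x - y) - 1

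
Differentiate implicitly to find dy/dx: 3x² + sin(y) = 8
Apply d/dx to both sides, remembering that y depends on x. Each occurrence of y therefore brings in a y' = dy/dx via the chain rule.

With F(x, y) equal to the left-hand side minus the right, differentiate F term by term:
  d/dx[3x^2] = 6x
  d/dx[sin(y)] = y'·cos(y)
  d/dx[-8] = 0
Adding these up, d/dx[F] = 0 becomes
  (6x) + (cos(y))·y' = 0,
so isolating y',
  dy/dx = -(6x)/(cos(y)) = -6x/cos(y)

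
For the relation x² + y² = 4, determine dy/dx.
Differentiate both sides with respect to x, treating y as y(x). By the chain rule, any term containing y contributes a factor of y' = dy/dx when we differentiate it.

Move every term to one side and write the relation as F(x, y) = 0. Term by term,
  d/dx[x^2] = 2x
  d/dx[y^2] = 2y·y'
  d/dx[-4] = 0

The pieces without y' make up ∂F/∂x and the coefficient of y' is ∂F/∂y:
  ∂F/∂x = 2x,
  ∂F/∂y = 2y.

Since d/dx[F] = ∂F/∂x + (∂F/∂y)·y' = 0, solve for y':
  (∂F/∂y)·y' = -∂F/∂x
  dy/dx = -(∂F/∂x)/(∂F/∂y) = -(2x)/(2y) = -x/y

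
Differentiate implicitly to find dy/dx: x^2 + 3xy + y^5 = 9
Differentiate both sides with respect to x, treating y as y(x). By the chain rule, any term containing y contributes a factor of y' = dy/dx when we differentiate it.

Move every term to one side and write the relation as F(x, y) = 0. Term by term,
  d/dx[x^2] = 2x
  d/dx[3xy] = 3x·y' + 3y
  d/dx[y^5] = 5y^4·y'
  d/dx[-9] = 0

The pieces without y' make up ∂F/∂x and the coefficient of y' is ∂F/∂y:
  ∂F/∂x = 2x + 3y,
  ∂F/∂y = 3x + 5y^4.

Since d/dx[F] = ∂F/∂x + (∂F/∂y)·y' = 0, solve for y':
  (∂F/∂y)·y' = -∂F/∂x
  dy/dx = -(∂F/∂x)/(∂F/∂y) = -(2x + 3y)/(3x + 5y^4) = (-2x - 3y)/(3x + 5y^4)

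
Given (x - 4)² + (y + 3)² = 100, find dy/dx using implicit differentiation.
Take d/dx of both sides. Since y is implicitly a function of x, the chain rule attaches a y' = dy/dx factor whenever we differentiate through y.

Set F(x, y) = (left side) − (right side), so the curve is F = 0. Differentiating each term of F:
  d/dx[(x - 4)^2] = 2x - 8
  d/dx[(y + 3)^2] = 2·y'(y + 3)
  d/dx[-100] = 0

Collecting, the y'-free part is the partial derivative in x and the y' coefficient is the partial derivative in y:
  ∂F/∂x = 2x - 8
  ∂F/∂y = 2y + 6

so d/dx[F(x, y(x))] = ∂F/∂x + (∂F/∂y)·y' = 0. Rearranging,
  dy/dx = -(∂F/∂x)/(∂F/∂y) = -(2x - 8)/(2y + 6) = (4 - x)/(y + 3)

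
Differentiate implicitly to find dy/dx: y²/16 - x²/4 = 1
Differentiate both sides with respect to x, treating y as y(x). By the chain rule, any term containing y contributes a factor of y' = dy/dx when we differentiate it.

Move every term to one side and write the relation as F(x, y) = 0. Term by term,
  d/dx[-x^2/4] = -x/2
  d/dx[y^2/16] = y·y'/8
  d/dx[-1] = 0

The pieces without y' make up ∂F/∂x and the coefficient of y' is ∂F/∂y:
  ∂F/∂x = -x/2,
  ∂F/∂y = y/8.

Since d/dx[F] = ∂F/∂x + (∂F/∂y)·y' = 0, solve for y':
  (∂F/∂y)·y' = -∂F/∂x
  dy/dx = -(∂F/∂x)/(∂F/∂y) = -(-x/2)/(y/8) = 4x/y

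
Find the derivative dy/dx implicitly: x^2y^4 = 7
Differentiate the relation implicitly: treat y = y(x) and apply the chain rule, so every y-derivative picks up a y' = dy/dx factor.

With everything moved to the left-hand side, differentiate term by term:
  d/dx[x^2y^4] = 4x^2y^3·y' + 2xy^4
  d/dx[-7] = 0

Separating the contributions that come from x directly and those that come through y:
  without y':      2xy^4
  multiplying y':  4x^2y^3

so (2xy^4) + (4x^2y^3)·y' = 0, and therefore
  dy/dx = -(2xy^4)/(4x^2y^3) = -y/(2x)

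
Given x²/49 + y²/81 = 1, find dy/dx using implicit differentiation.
Differentiate both sides with respect to x, treating y as y(x). By the chain rule, any term containing y contributes a factor of y' = dy/dx when we differentiate it.

Move every term to one side and write the relation as F(x, y) = 0. Term by term,
  d/dx[x^2/49] = 2x/49
  d/dx[y^2/81] = 2y·y'/81
  d/dx[-1] = 0

The pieces without y' make up ∂F/∂x and the coefficient of y' is ∂F/∂y:
  ∂F/∂x = 2x/49,
  ∂F/∂y = 2y/81.

Since d/dx[F] = ∂F/∂x + (∂F/∂y)·y' = 0, solve for y':
  (∂F/∂y)·y' = -∂F/∂x
  dy/dx = -(∂F/∂x)/(∂F/∂y) = -(2x/49)/(2y/81) = -81x/(49y)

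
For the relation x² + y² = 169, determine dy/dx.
Take d/dx of both sides. Since y is implicitly a function of x, the chain rule attaches a y' = dy/dx factor whenever we differentiate through y.

Set F(x, y) = (left side) − (right side), so the curve is F = 0. Differentiating each term of F:
  d/dx[x^2] = 2x
  d/dx[y^2] = 2y·y'
  d/dx[-169] = 0

Collecting, the y'-free part is the partial derivative in x and the y' coefficient is the partial derivative in y:
  ∂F/∂x = 2x
  ∂F/∂y = 2y

so d/dx[F(x, y(x))] = ∂F/∂x + (∂F/∂y)·y' = 0. Rearranging,
  dy/dx = -(∂F/∂x)/(∂F/∂y) = -(2x)/(2y) = -x/y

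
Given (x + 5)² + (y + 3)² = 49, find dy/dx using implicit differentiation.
Apply d/dx to both sides, remembering that y depends on x. Each occurrence of y therefore brings in a y' = dy/dx via the chain rule.

With F(x, y) equal to the left-hand side minus the right, differentiate F term by term:
  d/dx[(x + 5)^2] = 2x + 10
  d/dx[(y + 3)^2] = 2·y'(y + 3)
  d/dx[-49] = 0
Adding these up, d/dx[F] = 0 becomes
  (2x + 10) + (2y + 6)·y' = 0,
so isolating y',
  dy/dx = -(2x + 10)/(2y + 6) = (-x - 5)/(y + 3)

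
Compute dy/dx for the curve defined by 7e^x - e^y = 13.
Differentiate both sides with respect to x, treating y as y(x). By the chain rule, any term containing y contributes a factor of y' = dy/dx when we differentiate it.

Move every term to one side and write the relation as F(x, y) = 0. Term by term,
  d/dx[7e^(x)] = 7e^(x)
  d/dx[-e^(y)] = -y'·e^(y)
  d/dx[-13] = 0

The pieces without y' make up ∂F/∂x and the coefficient of y' is ∂F/∂y:
  ∂F/∂x = 7e^(x),
  ∂F/∂y = -e^(y).

Since d/dx[F] = ∂F/∂x + (∂F/∂y)·y' = 0, solve for y':
  (∂F/∂y)·y' = -∂F/∂x
  dy/dx = -(∂F/∂x)/(∂F/∂y) = -(7e^(x))/(-e^(y)) = 7e^(x - y)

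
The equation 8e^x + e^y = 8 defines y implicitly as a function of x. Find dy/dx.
Apply d/dx to both sides, remembering that y depends on x. Each occurrence of y therefore brings in a y' = dy/dx via the chain rule.

With F(x, y) equal to the left-hand side minus the right, differentiate F term by term:
  d/dx[8e^(x)] = 8e^(x)
  d/dx[e^(y)] = y'·e^(y)
  d/dx[-8] = 0
Adding these up, d/dx[F] = 0 becomes
  (8e^(x)) + (e^(y))·y' = 0,
so isolating y',
  dy/dx = -(8e^(x))/(e^(y)) = -8e^(x - y)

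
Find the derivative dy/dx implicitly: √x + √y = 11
Differentiate both sides with respect to x, treating y as y(x). By the chain rule, any term containing y contributes a factor of y' = dy/dx when we differentiate it.

Move every term to one side and write the relation as F(x, y) = 0. Term by term,
  d/dx[√(x)] = 1/(2√(x))
  d/dx[√(y)] = y'/(2√(y))
  d/dx[-11] = 0

The pieces without y' make up ∂F/∂x and the coefficient of y' is ∂F/∂y:
  ∂F/∂x = 1/(2√(x)),
  ∂F/∂y = 1/(2√(y)).

Since d/dx[F] = ∂F/∂x + (∂F/∂y)·y' = 0, solve for y':
  (∂F/∂y)·y' = -∂F/∂x
  dy/dx = -(∂F/∂x)/(∂F/∂y) = -(1/(2√(x)))/(1/(2√(y))) = -√(y)/√(x)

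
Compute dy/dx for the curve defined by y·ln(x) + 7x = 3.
Differentiate both sides with respect to x, treating y as y(x). By the chain rule, any term containing y contributes a factor of y' = dy/dx when we differentiate it.

Move every term to one side and write the relation as F(x, y) = 0. Term by term,
  d/dx[7x] = 7
  d/dx[y·ln(x)] = y'·ln(x) + y/x
  d/dx[-3] = 0

The pieces without y' make up ∂F/∂x and the coefficient of y' is ∂F/∂y:
  ∂F/∂x = 7 + y/x,
  ∂F/∂y = ln(x).

Since d/dx[F] = ∂F/∂x + (∂F/∂y)·y' = 0, solve for y':
  (∂F/∂y)·y' = -∂F/∂x
  dy/dx = -(∂F/∂x)/(∂F/∂y) = -(7 + y/x)/(ln(x))
        = -((7x + y)/x)/(ln(x)) = (-7x - y)/(x·ln(x))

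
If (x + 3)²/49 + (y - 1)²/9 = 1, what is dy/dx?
Apply d/dx to both sides, remembering that y depends on x. Each occurrence of y therefore brings in a y' = dy/dx via the chain rule.

With F(x, y) equal to the left-hand side minus the right, differentiate F term by term:
  d/dx[(x + 3)^2/49] = 2x/49 + 6/49
  d/dx[(y - 1)^2/9] = 2·y'(y - 1)/9
  d/dx[-1] = 0
Adding these up, d/dx[F] = 0 becomes
  (2x/49 + 6/49) + (2y/9 - 2/9)·y' = 0,
so isolating y',
  dy/dx = -(2x/49 + 6/49)/(2y/9 - 2/9)
        = -(2(x + 3)/49)/(2(y - 1)/9) = 9(-x - 3)/(49(y - 1))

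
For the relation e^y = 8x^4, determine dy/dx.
Differentiate both sides with respect to x, treating y as y(x). By the chain rule, any term containing y contributes a factor of y' = dy/dx when we differentiate it.

Move every term to one side and write the relation as F(x, y) = 0. Term by term,
  d/dx[-8x^4] = -32x^3
  d/dx[e^(y)] = y'·e^(y)

The pieces without y' make up ∂F/∂x and the coefficient of y' is ∂F/∂y:
  ∂F/∂x = -32x^3,
  ∂F/∂y = e^(y).

Since d/dx[F] = ∂F/∂x + (∂F/∂y)·y' = 0, solve for y':
  (∂F/∂y)·y' = -∂F/∂x
  dy/dx = -(∂F/∂x)/(∂F/∂y) = -(-32x^3)/(e^(y)) = 32x^3e^(-y)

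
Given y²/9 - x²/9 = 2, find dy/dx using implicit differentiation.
Apply d/dx to both sides, remembering that y depends on x. Each occurrence of y therefore brings in a y' = dy/dx via the chain rule.

With F(x, y) equal to the left-hand side minus the right, differentiate F term by term:
  d/dx[-x^2/9] = -2x/9
  d/dx[y^2/9] = 2y·y'/9
  d/dx[-2] = 0
Adding these up, d/dx[F] = 0 becomes
  (-2x/9) + (2y/9)·y' = 0,
so isolating y',
  dy/dx = -(-2x/9)/(2y/9) = x/y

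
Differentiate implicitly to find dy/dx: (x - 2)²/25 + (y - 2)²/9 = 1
Take d/dx of both sides. Since y is implicitly a function of x, the chain rule attaches a y' = dy/dx factor whenever we differentiate through y.

Set F(x, y) = (left side) − (right side), so the curve is F = 0. Differentiating each term of F:
  d/dx[(x - 2)^2/25] = 2x/25 - 4/25
  d/dx[(y - 2)^2/9] = 2·y'(y - 2)/9
  d/dx[-1] = 0

Collecting, the y'-free part is the partial derivative in x and the y' coefficient is the partial derivative in y:
  ∂F/∂x = 2x/25 - 4/25
  ∂F/∂y = 2y/9 - 4/9

so d/dx[F(x, y(x))] = ∂F/∂x + (∂F/∂y)·y' = 0. Rearranging,
  dy/dx = -(∂F/∂x)/(∂F/∂y) = -(2x/25 - 4/25)/(2y/9 - 4/9)
        = -(2(x - 2)/25)/(2(y - 2)/9) = 9(2 - x)/(25(y - 2))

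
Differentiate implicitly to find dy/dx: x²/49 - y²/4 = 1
Differentiate both sides with respect to x, treating y as y(x). By the chain rule, any term containing y contributes a factor of y' = dy/dx when we differentiate it.

Move every term to one side and write the relation as F(x, y) = 0. Term by term,
  d/dx[x^2/49] = 2x/49
  d/dx[-y^2/4] = -y·y'/2
  d/dx[-1] = 0

The pieces without y' make up ∂F/∂x and the coefficient of y' is ∂F/∂y:
  ∂F/∂x = 2x/49,
  ∂F/∂y = -y/2.

Since d/dx[F] = ∂F/∂x + (∂F/∂y)·y' = 0, solve for y':
  (∂F/∂y)·y' = -∂F/∂x
  dy/dx = -(∂F/∂x)/(∂F/∂y) = -(2x/49)/(-y/2) = 4x/(49y)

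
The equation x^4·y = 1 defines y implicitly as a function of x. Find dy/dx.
Differentiate the relation implicitly: treat y = y(x) and apply the chain rule, so every y-derivative picks up a y' = dy/dx factor.

With everything moved to the left-hand side, differentiate term by term:
  d/dx[x^4y] = x^4·y' + 4x^3y
  d/dx[-1] = 0

Separating the contributions that come from x directly and those that come through y:
  without y':      4x^3y
  multiplying y':  x^4

so (4x^3y) + (x^4)·y' = 0, and therefore
  dy/dx = -(4x^3y)/(x^4) = -4y/x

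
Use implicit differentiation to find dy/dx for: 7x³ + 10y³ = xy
Take d/dx of both sides. Since y is implicitly a function of x, the chain rule attaches a y' = dy/dx factor whenever we differentiate through y.

Set F(x, y) = (left side) − (right side), so the curve is F = 0. Differentiating each term of F:
  d/dx[7x^3] = 21x^2
  d/dx[-xy] = -x·y' - y
  d/dx[10y^3] = 30y^2·y'

Collecting, the y'-free part is the partial derivative in x and the y' coefficient is the partial derivative in y:
  ∂F/∂x = 21x^2 - y
  ∂F/∂y = -x + 30y^2

so d/dx[F(x, y(x))] = ∂F/∂x + (∂F/∂y)·y' = 0. Rearranging,
  dy/dx = -(∂F/∂x)/(∂F/∂y) = -(21x^2 - y)/(-x + 30y^2) = (21x^2 - y)/(x - 30y^2)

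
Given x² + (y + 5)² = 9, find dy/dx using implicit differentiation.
Differentiate the relation implicitly: treat y = y(x) and apply the chain rule, so every y-derivative picks up a y' = dy/dx factor.

With everything moved to the left-hand side, differentiate term by term:
  d/dx[x^2] = 2x
  d/dx[(y + 5)^2] = 2·y'(y + 5)
  d/dx[-9] = 0

Separating the contributions that come from x directly and those that come through y:
  without y':      2x
  multiplying y':  2y + 10

so (2x) + (2y + 10)·y' = 0, and therefore
  dy/dx = -(2x)/(2y + 10) = -x/(y + 5)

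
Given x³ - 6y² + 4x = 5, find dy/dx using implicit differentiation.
Differentiate the relation implicitly: treat y = y(x) and apply the chain rule, so every y-derivative picks up a y' = dy/dx factor.

With everything moved to the left-hand side, differentiate term by term:
  d/dx[x^3] = 3x^2
  d/dx[4x] = 4
  d/dx[-6y^2] = -12y·y'
  d/dx[-5] = 0

Separating the contributions that come from x directly and those that come through y:
  without y':      3x^2 + 4
  multiplying y':  -12y

so (3x^2 + 4) + (-12y)·y' = 0, and therefore
  dy/dx = -(3x^2 + 4)/(-12y) = (3x^2 + 4)/(12y)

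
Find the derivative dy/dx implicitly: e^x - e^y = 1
Take d/dx of both sides. Since y is implicitly a function of x, the chain rule attaches a y' = dy/dx factor whenever we differentiate through y.

Set F(x, y) = (left side) − (right side), so the curve is F = 0. Differentiating each term of F:
  d/dx[e^(x)] = e^(x)
  d/dx[-e^(y)] = -y'·e^(y)
  d/dx[-1] = 0

Collecting, the y'-free part is the partial derivative in x and the y' coefficient is the partial derivative in y:
  ∂F/∂x = e^(x)
  ∂F/∂y = -e^(y)

so d/dx[F(x, y(x))] = ∂F/∂x + (∂F/∂y)·y' = 0. Rearranging,
  dy/dx = -(∂F/∂x)/(∂F/∂y) = -(e^(x))/(-e^(y)) = e^(x - y)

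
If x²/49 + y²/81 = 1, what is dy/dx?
Take d/dx of both sides. Since y is implicitly a function of x, the chain rule attaches a y' = dy/dx factor whenever we differentiate through y.

Set F(x, y) = (left side) − (right side), so the curve is F = 0. Differentiating each term of F:
  d/dx[x^2/49] = 2x/49
  d/dx[y^2/81] = 2y·y'/81
  d/dx[-1] = 0

Collecting, the y'-free part is the partial derivative in x and the y' coefficient is the partial derivative in y:
  ∂F/∂x = 2x/49
  ∂F/∂y = 2y/81

so d/dx[F(x, y(x))] = ∂F/∂x + (∂F/∂y)·y' = 0. Rearranging,
  dy/dx = -(∂F/∂x)/(∂F/∂y) = -(2x/49)/(2y/81) = -81x/(49y)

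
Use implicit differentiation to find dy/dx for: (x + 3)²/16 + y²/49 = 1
Apply d/dx to both sides, remembering that y depends on x. Each occurrence of y therefore brings in a y' = dy/dx via the chain rule.

With F(x, y) equal to the left-hand side minus the right, differentiate F term by term:
  d/dx[y^2/49] = 2y·y'/49
  d/dx[(x + 3)^2/16] = x/8 + 3/8
  d/dx[-1] = 0
Adding these up, d/dx[F] = 0 becomes
  (x/8 + 3/8) + (2y/49)·y' = 0,
so isolating y',
  dy/dx = -(x/8 + 3/8)/(2y/49)
        = -((x + 3)/8)/(2y/49) = 49(-x - 3)/(16y)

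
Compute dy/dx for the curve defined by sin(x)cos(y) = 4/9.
Differentiate both sides with respect to x, treating y as y(x). By the chain rule, any term containing y contributes a factor of y' = dy/dx when we differentiate it.

Move every term to one side and write the relation as F(x, y) = 0. Term by term,
  d/dx[sin(x)·cos(y)] = -y'·sin(x)·sin(y) + cos(x)·cos(y)
  d/dx[-4/9] = 0

The pieces without y' make up ∂F/∂x and the coefficient of y' is ∂F/∂y:
  ∂F/∂x = cos(x)·cos(y),
  ∂F/∂y = -sin(x)·sin(y).

Since d/dx[F] = ∂F/∂x + (∂F/∂y)·y' = 0, solve for y':
  (∂F/∂y)·y' = -∂F/∂x
  dy/dx = -(∂F/∂x)/(∂F/∂y) = -(cos(x)·cos(y))/(-sin(x)·sin(y)) = 1/(tan(x)·tan(y))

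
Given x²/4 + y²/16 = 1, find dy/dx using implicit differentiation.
Differentiate the relation implicitly: treat y = y(x) and apply the chain rule, so every y-derivative picks up a y' = dy/dx factor.

With everything moved to the left-hand side, differentiate term by term:
  d/dx[x^2/4] = x/2
  d/dx[y^2/16] = y·y'/8
  d/dx[-1] = 0

Separating the contributions that come from x directly and those that come through y:
  without y':      x/2
  multiplying y':  y/8

so (x/2) + (y/8)·y' = 0, and therefore
  dy/dx = -(x/2)/(y/8) = -4x/y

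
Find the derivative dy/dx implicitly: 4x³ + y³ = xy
Apply d/dx to both sides, remembering that y depends on x. Each occurrence of y therefore brings in a y' = dy/dx via the chain rule.

With F(x, y) equal to the left-hand side minus the right, differentiate F term by term:
  d/dx[4x^3] = 12x^2
  d/dx[-xy] = -x·y' - y
  d/dx[y^3] = 3y^2·y'
Adding these up, d/dx[F] = 0 becomes
  (12x^2 - y) + (-x + 3y^2)·y' = 0,
so isolating y',
  dy/dx = -(12x^2 - y)/(-x + 3y^2) = (12x^2 - y)/(x - 3y^2)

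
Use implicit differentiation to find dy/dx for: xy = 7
Apply d/dx to both sides, remembering that y depends on x. Each occurrence of y therefore brings in a y' = dy/dx via the chain rule.

With F(x, y) equal to the left-hand side minus the right, differentiate F term by term:
  d/dx[xy] = x·y' + y
  d/dx[-7] = 0
Adding these up, d/dx[F] = 0 becomes
  (y) + (x)·y' = 0,
so isolating y',
  dy/dx = -(y)/(x) = -y/x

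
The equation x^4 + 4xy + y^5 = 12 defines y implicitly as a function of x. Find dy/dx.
Apply d/dx to both sides, remembering that y depends on x. Each occurrence of y therefore brings in a y' = dy/dx via the chain rule.

With F(x, y) equal to the left-hand side minus the right, differentiate F term by term:
  d/dx[x^4] = 4x^3
  d/dx[4xy] = 4x·y' + 4y
  d/dx[y^5] = 5y^4·y'
  d/dx[-12] = 0
Adding these up, d/dx[F] = 0 becomes
  (4x^3 + 4y) + (4x + 5y^4)·y' = 0,
so isolating y',
  dy/dx = -(4x^3 + 4y)/(4x + 5y^4) = 4(-x^3 - y)/(4x + 5y^4)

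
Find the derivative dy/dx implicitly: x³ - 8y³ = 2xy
Take d/dx of both sides. Since y is implicitly a function of x, the chain rule attaches a y' = dy/dx factor whenever we differentiate through y.

Set F(x, y) = (left side) − (right side), so the curve is F = 0. Differentiating each term of F:
  d/dx[x^3] = 3x^2
  d/dx[-2xy] = -2x·y' - 2y
  d/dx[-8y^3] = -24y^2·y'

Collecting, the y'-free part is the partial derivative in x and the y' coefficient is the partial derivative in y:
  ∂F/∂x = 3x^2 - 2y
  ∂F/∂y = -2x - 24y^2

so d/dx[F(x, y(x))] = ∂F/∂x + (∂F/∂y)·y' = 0. Rearranging,
  dy/dx = -(∂F/∂x)/(∂F/∂y) = -(3x^2 - 2y)/(-2x - 24y^2) = (3x^2/2 - y)/(x + 12y^2)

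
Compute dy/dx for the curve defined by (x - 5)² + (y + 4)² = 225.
Differentiate both sides with respect to x, treating y as y(x). By the chain rule, any term containing y contributes a factor of y' = dy/dx when we differentiate it.

Move every term to one side and write the relation as F(x, y) = 0. Term by term,
  d/dx[(x - 5)^2] = 2x - 10
  d/dx[(y + 4)^2] = 2·y'(y + 4)
  d/dx[-225] = 0

The pieces without y' make up ∂F/∂x and the coefficient of y' is ∂F/∂y:
  ∂F/∂x = 2x - 10,
  ∂F/∂y = 2y + 8.

Since d/dx[F] = ∂F/∂x + (∂F/∂y)·y' = 0, solve for y':
  (∂F/∂y)·y' = -∂F/∂x
  dy/dx = -(∂F/∂x)/(∂F/∂y) = -(2x - 10)/(2y + 8) = (5 - x)/(y + 4)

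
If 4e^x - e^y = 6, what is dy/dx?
Differentiate the relation implicitly: treat y = y(x) and apply the chain rule, so every y-derivative picks up a y' = dy/dx factor.

With everything moved to the left-hand side, differentiate term by term:
  d/dx[4e^(x)] = 4e^(x)
  d/dx[-e^(y)] = -y'·e^(y)
  d/dx[-6] = 0

Separating the contributions that come from x directly and those that come through y:
  without y':      4e^(x)
  multiplying y':  -e^(y)

so (4e^(x)) + (-e^(y))·y' = 0, and therefore
  dy/dx = -(4e^(x))/(-e^(y)) = 4e^(x - y)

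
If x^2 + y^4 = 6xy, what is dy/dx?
Take d/dx of both sides. Since y is implicitly a function of x, the chain rule attaches a y' = dy/dx factor whenever we differentiate through y.

Set F(x, y) = (left side) − (right side), so the curve is F = 0. Differentiating each term of F:
  d/dx[x^2] = 2x
  d/dx[-6xy] = -6x·y' - 6y
  d/dx[y^4] = 4y^3·y'

Collecting, the y'-free part is the partial derivative in x and the y' coefficient is the partial derivative in y:
  ∂F/∂x = 2x - 6y
  ∂F/∂y = -6x + 4y^3

so d/dx[F(x, y(x))] = ∂F/∂x + (∂F/∂y)·y' = 0. Rearranging,
  dy/dx = -(∂F/∂x)/(∂F/∂y) = -(2x - 6y)/(-6x + 4y^3) = (x - 3y)/(3x - 2y^3)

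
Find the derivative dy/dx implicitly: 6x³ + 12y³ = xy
Differentiate both sides with respect to x, treating y as y(x). By the chain rule, any term containing y contributes a factor of y' = dy/dx when we differentiate it.

Move every term to one side and write the relation as F(x, y) = 0. Term by term,
  d/dx[6x^3] = 18x^2
  d/dx[-xy] = -x·y' - y
  d/dx[12y^3] = 36y^2·y'

The pieces without y' make up ∂F/∂x and the coefficient of y' is ∂F/∂y:
  ∂F/∂x = 18x^2 - y,
  ∂F/∂y = -x + 36y^2.

Since d/dx[F] = ∂F/∂x + (∂F/∂y)·y' = 0, solve for y':
  (∂F/∂y)·y' = -∂F/∂x
  dy/dx = -(∂F/∂x)/(∂F/∂y) = -(18x^2 - y)/(-x + 36y^2) = (18x^2 - y)/(x - 36y^2)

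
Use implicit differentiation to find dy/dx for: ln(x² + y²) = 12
Differentiate the relation implicitly: treat y = y(x) and apply the chain rule, so every y-derivative picks up a y' = dy/dx factor.

With everything moved to the left-hand side, differentiate term by term:
  d/dx[ln(x^2 + y^2)] = (2x + 2y·y')/(x^2 + y^2)
  d/dx[-12] = 0

Separating the contributions that come from x directly and those that come through y:
  without y':      2x/(x^2 + y^2)
  multiplying y':  2y/(x^2 + y^2)

so (2x/(x^2 + y^2)) + (2y/(x^2 + y^2))·y' = 0, and therefore
  dy/dx = -(2x/(x^2 + y^2))/(2y/(x^2 + y^2)) = -x/y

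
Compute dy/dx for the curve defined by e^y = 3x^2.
Take d/dx of both sides. Since y is implicitly a function of x, the chain rule attaches a y' = dy/dx factor whenever we differentiate through y.

Set F(x, y) = (left side) − (right side), so the curve is F = 0. Differentiating each term of F:
  d/dx[-3x^2] = -6x
  d/dx[e^(y)] = y'·e^(y)

Collecting, the y'-free part is the partial derivative in x and the y' coefficient is the partial derivative in y:
  ∂F/∂x = -6x
  ∂F/∂y = e^(y)

so d/dx[F(x, y(x))] = ∂F/∂x + (∂F/∂y)·y' = 0. Rearranging,
  dy/dx = -(∂F/∂x)/(∂F/∂y) = -(-6x)/(e^(y)) = 6x·e^(-y)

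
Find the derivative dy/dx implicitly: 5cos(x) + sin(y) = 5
Differentiate the relation implicitly: treat y = y(x) and apply the chain rule, so every y-derivative picks up a y' = dy/dx factor.

With everything moved to the left-hand side, differentiate term by term:
  d/dx[sin(y)] = y'·cos(y)
  d/dx[5cos(x)] = -5sin(x)
  d/dx[-5] = 0

Separating the contributions that come from x directly and those that come through y:
  without y':      -5sin(x)
  multiplying y':  cos(y)

so (-5sin(x)) + (cos(y))·y' = 0, and therefore
  dy/dx = -(-5sin(x))/(cos(y)) = 5sin(x)/cos(y)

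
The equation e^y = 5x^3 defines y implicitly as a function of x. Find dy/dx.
Differentiate both sides with respect to x, treating y as y(x). By the chain rule, any term containing y contributes a factor of y' = dy/dx when we differentiate it.

Move every term to one side and write the relation as F(x, y) = 0. Term by term,
  d/dx[-5x^3] = -15x^2
  d/dx[e^(y)] = y'·e^(y)

The pieces without y' make up ∂F/∂x and the coefficient of y' is ∂F/∂y:
  ∂F/∂x = -15x^2,
  ∂F/∂y = e^(y).

Since d/dx[F] = ∂F/∂x + (∂F/∂y)·y' = 0, solve for y':
  (∂F/∂y)·y' = -∂F/∂x
  dy/dx = -(∂F/∂x)/(∂F/∂y) = -(-15x^2)/(e^(y)) = 15x^2e^(-y)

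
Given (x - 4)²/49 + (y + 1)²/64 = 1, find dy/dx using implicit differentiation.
Differentiate both sides with respect to x, treating y as y(x). By the chain rule, any term containing y contributes a factor of y' = dy/dx when we differentiate it.

Move every term to one side and write the relation as F(x, y) = 0. Term by term,
  d/dx[(x - 4)^2/49] = 2x/49 - 8/49
  d/dx[(y + 1)^2/64] = y'(y + 1)/32
  d/dx[-1] = 0

The pieces without y' make up ∂F/∂x and the coefficient of y' is ∂F/∂y:
  ∂F/∂x = 2x/49 - 8/49,
  ∂F/∂y = y/32 + 1/32.

Since d/dx[F] = ∂F/∂x + (∂F/∂y)·y' = 0, solve for y':
  (∂F/∂y)·y' = -∂F/∂x
  dy/dx = -(∂F/∂x)/(∂F/∂y) = -(2x/49 - 8/49)/(y/32 + 1/32)
        = -(2(x - 4)/49)/((y + 1)/32) = 64(4 - x)/(49(y + 1))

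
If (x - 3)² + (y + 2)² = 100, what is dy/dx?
Differentiate both sides with respect to x, treating y as y(x). By the chain rule, any term containing y contributes a factor of y' = dy/dx when we differentiate it.

Move every term to one side and write the relation as F(x, y) = 0. Term by term,
  d/dx[(x - 3)^2] = 2x - 6
  d/dx[(y + 2)^2] = 2·y'(y + 2)
  d/dx[-100] = 0

The pieces without y' make up ∂F/∂x and the coefficient of y' is ∂F/∂y:
  ∂F/∂x = 2x - 6,
  ∂F/∂y = 2y + 4.

Since d/dx[F] = ∂F/∂x + (∂F/∂y)·y' = 0, solve for y':
  (∂F/∂y)·y' = -∂F/∂x
  dy/dx = -(∂F/∂x)/(∂F/∂y) = -(2x - 6)/(2y + 4) = (3 - x)/(y + 2)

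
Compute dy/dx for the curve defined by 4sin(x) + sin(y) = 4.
Take d/dx of both sides. Since y is implicitly a function of x, the chain rule attaches a y' = dy/dx factor whenever we differentiate through y.

Set F(x, y) = (left side) − (right side), so the curve is F = 0. Differentiating each term of F:
  d/dx[4sin(x)] = 4cos(x)
  d/dx[sin(y)] = y'·cos(y)
  d/dx[-4] = 0

Collecting, the y'-free part is the partial derivative in x and the y' coefficient is the partial derivative in y:
  ∂F/∂x = 4cos(x)
  ∂F/∂y = cos(y)

so d/dx[F(x, y(x))] = ∂F/∂x + (∂F/∂y)·y' = 0. Rearranging,
  dy/dx = -(∂F/∂x)/(∂F/∂y) = -(4cos(x))/(cos(y)) = -4cos(x)/cos(y)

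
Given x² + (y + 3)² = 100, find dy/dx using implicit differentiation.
Apply d/dx to both sides, remembering that y depends on x. Each occurrence of y therefore brings in a y' = dy/dx via the chain rule.

With F(x, y) equal to the left-hand side minus the right, differentiate F term by term:
  d/dx[x^2] = 2x
  d/dx[(y + 3)^2] = 2·y'(y + 3)
  d/dx[-100] = 0
Adding these up, d/dx[F] = 0 becomes
  (2x) + (2y + 6)·y' = 0,
so isolating y',
  dy/dx = -(2x)/(2y + 6) = -x/(y + 3)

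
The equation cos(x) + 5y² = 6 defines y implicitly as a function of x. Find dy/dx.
Take d/dx of both sides. Since y is implicitly a function of x, the chain rule attaches a y' = dy/dx factor whenever we differentiate through y.

Set F(x, y) = (left side) − (right side), so the curve is F = 0. Differentiating each term of F:
  d/dx[5y^2] = 10y·y'
  d/dx[cos(x)] = -sin(x)
  d/dx[-6] = 0

Collecting, the y'-free part is the partial derivative in x and the y' coefficient is the partial derivative in y:
  ∂F/∂x = -sin(x)
  ∂F/∂y = 10y

so d/dx[F(x, y(x))] = ∂F/∂x + (∂F/∂y)·y' = 0. Rearranging,
  dy/dx = -(∂F/∂x)/(∂F/∂y) = -(-sin(x))/(10y) = sin(x)/(10y)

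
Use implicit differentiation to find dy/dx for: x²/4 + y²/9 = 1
Differentiate both sides with respect to x, treating y as y(x). By the chain rule, any term containing y contributes a factor of y' = dy/dx when we differentiate it.

Move every term to one side and write the relation as F(x, y) = 0. Term by term,
  d/dx[x^2/4] = x/2
  d/dx[y^2/9] = 2y·y'/9
  d/dx[-1] = 0

The pieces without y' make up ∂F/∂x and the coefficient of y' is ∂F/∂y:
  ∂F/∂x = x/2,
  ∂F/∂y = 2y/9.

Since d/dx[F] = ∂F/∂x + (∂F/∂y)·y' = 0, solve for y':
  (∂F/∂y)·y' = -∂F/∂x
  dy/dx = -(∂F/∂x)/(∂F/∂y) = -(x/2)/(2y/9) = -9x/(4y)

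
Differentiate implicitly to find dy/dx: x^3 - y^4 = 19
Take d/dx of both sides. Since y is implicitly a function of x, the chain rule attaches a y' = dy/dx factor whenever we differentiate through y.

Set F(x, y) = (left side) − (right side), so the curve is F = 0. Differentiating each term of F:
  d/dx[x^3] = 3x^2
  d/dx[-y^4] = -4y^3·y'
  d/dx[-19] = 0

Collecting, the y'-free part is the partial derivative in x and the y' coefficient is the partial derivative in y:
  ∂F/∂x = 3x^2
  ∂F/∂y = -4y^3

so d/dx[F(x, y(x))] = ∂F/∂x + (∂F/∂y)·y' = 0. Rearranging,
  dy/dx = -(∂F/∂x)/(∂F/∂y) = -(3x^2)/(-4y^3) = 3x^2/(4y^3)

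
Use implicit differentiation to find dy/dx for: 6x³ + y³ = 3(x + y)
Differentiate the relation implicitly: treat y = y(x) and apply the chain rule, so every y-derivative picks up a y' = dy/dx factor.

With everything moved to the left-hand side, differentiate term by term:
  d/dx[6x^3] = 18x^2
  d/dx[-3x] = -3
  d/dx[y^3] = 3y^2·y'
  d/dx[-3y] = -3·y'

Separating the contributions that come from x directly and those that come through y:
  without y':      18x^2 - 3
  multiplying y':  3y^2 - 3

so (18x^2 - 3) + (3y^2 - 3)·y' = 0, and therefore
  dy/dx = -(18x^2 - 3)/(3y^2 - 3) = (1 - 6x^2)/(y^2 - 1)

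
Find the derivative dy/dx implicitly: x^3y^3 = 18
Apply d/dx to both sides, remembering that y depends on x. Each occurrence of y therefore brings in a y' = dy/dx via the chain rule.

With F(x, y) equal to the left-hand side minus the right, differentiate F term by term:
  d/dx[x^3y^3] = 3x^3y^2·y' + 3x^2y^3
  d/dx[-18] = 0
Adding these up, d/dx[F] = 0 becomes
  (3x^2y^3) + (3x^3y^2)·y' = 0,
so isolating y',
  dy/dx = -(3x^2y^3)/(3x^3y^2) = -y/x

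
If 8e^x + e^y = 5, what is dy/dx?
Differentiate both sides with respect to x, treating y as y(x). By the chain rule, any term containing y contributes a factor of y' = dy/dx when we differentiate it.

Move every term to one side and write the relation as F(x, y) = 0. Term by term,
  d/dx[8e^(x)] = 8e^(x)
  d/dx[e^(y)] = y'·e^(y)
  d/dx[-5] = 0

The pieces without y' make up ∂F/∂x and the coefficient of y' is ∂F/∂y:
  ∂F/∂x = 8e^(x),
  ∂F/∂y = e^(y).

Since d/dx[F] = ∂F/∂x + (∂F/∂y)·y' = 0, solve for y':
  (∂F/∂y)·y' = -∂F/∂x
  dy/dx = -(∂F/∂x)/(∂F/∂y) = -(8e^(x))/(e^(y)) = -8e^(x - y)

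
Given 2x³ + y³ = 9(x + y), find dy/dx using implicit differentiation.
Differentiate both sides with respect to x, treating y as y(x). By the chain rule, any term containing y contributes a factor of y' = dy/dx when we differentiate it.

Move every term to one side and write the relation as F(x, y) = 0. Term by term,
  d/dx[2x^3] = 6x^2
  d/dx[-9x] = -9
  d/dx[y^3] = 3y^2·y'
  d/dx[-9y] = -9·y'

The pieces without y' make up ∂F/∂x and the coefficient of y' is ∂F/∂y:
  ∂F/∂x = 6x^2 - 9,
  ∂F/∂y = 3y^2 - 9.

Since d/dx[F] = ∂F/∂x + (∂F/∂y)·y' = 0, solve for y':
  (∂F/∂y)·y' = -∂F/∂x
  dy/dx = -(∂F/∂x)/(∂F/∂y) = -(6x^2 - 9)/(3y^2 - 9) = (3 - 2x^2)/(y^2 - 3)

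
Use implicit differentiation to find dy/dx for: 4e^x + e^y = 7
Differentiate the relation implicitly: treat y = y(x) and apply the chain rule, so every y-derivative picks up a y' = dy/dx factor.

With everything moved to the left-hand side, differentiate term by term:
  d/dx[4e^(x)] = 4e^(x)
  d/dx[e^(y)] = y'·e^(y)
  d/dx[-7] = 0

Separating the contributions that come from x directly and those that come through y:
  without y':      4e^(x)
  multiplying y':  e^(y)

so (4e^(x)) + (e^(y))·y' = 0, and therefore
  dy/dx = -(4e^(x))/(e^(y)) = -4e^(x - y)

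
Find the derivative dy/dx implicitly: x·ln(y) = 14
Take d/dx of both sides. Since y is implicitly a function of x, the chain rule attaches a y' = dy/dx factor whenever we differentiate through y.

Set F(x, y) = (left side) − (right side), so the curve is F = 0. Differentiating each term of F:
  d/dx[x·ln(y)] = x·y'/y + ln(y)
  d/dx[-14] = 0

Collecting, the y'-free part is the partial derivative in x and the y' coefficient is the partial derivative in y:
  ∂F/∂x = ln(y)
  ∂F/∂y = x/y

so d/dx[F(x, y(x))] = ∂F/∂x + (∂F/∂y)·y' = 0. Rearranging,
  dy/dx = -(∂F/∂x)/(∂F/∂y) = -(ln(y))/(x/y) = -y·ln(y)/x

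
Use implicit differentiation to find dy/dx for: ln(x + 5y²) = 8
Differentiate both sides with respect to x, treating y as y(x). By the chain rule, any term containing y contributes a factor of y' = dy/dx when we differentiate it.

Move every term to one side and write the relation as F(x, y) = 0. Term by term,
  d/dx[ln(x + 5y^2)] = (10y·y' + 1)/(x + 5y^2)
  d/dx[-8] = 0

The pieces without y' make up ∂F/∂x and the coefficient of y' is ∂F/∂y:
  ∂F/∂x = 1/(x + 5y^2),
  ∂F/∂y = 10y/(x + 5y^2).

Since d/dx[F] = ∂F/∂x + (∂F/∂y)·y' = 0, solve for y':
  (∂F/∂y)·y' = -∂F/∂x
  dy/dx = -(∂F/∂x)/(∂F/∂y) = -(1/(x + 5y^2))/(10y/(x + 5y^2)) = -1/(10y)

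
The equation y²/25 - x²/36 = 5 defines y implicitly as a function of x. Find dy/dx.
Apply d/dx to both sides, remembering that y depends on x. Each occurrence of y therefore brings in a y' = dy/dx via the chain rule.

With F(x, y) equal to the left-hand side minus the right, differentiate F term by term:
  d/dx[-x^2/36] = -x/18
  d/dx[y^2/25] = 2y·y'/25
  d/dx[-5] = 0
Adding these up, d/dx[F] = 0 becomes
  (-x/18) + (2y/25)·y' = 0,
so isolating y',
  dy/dx = -(-x/18)/(2y/25) = 25x/(36y)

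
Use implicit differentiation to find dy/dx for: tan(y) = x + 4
Differentiate both sides with respect to x, treating y as y(x). By the chain rule, any term containing y contributes a factor of y' = dy/dx when we differentiate it.

Move every term to one side and write the relation as F(x, y) = 0. Term by term,
  d/dx[-x] = -1
  d/dx[tan(y)] = y'(tan(y)^2 + 1)
  d/dx[-4] = 0

The pieces without y' make up ∂F/∂x and the coefficient of y' is ∂F/∂y:
  ∂F/∂x = -1,
  ∂F/∂y = tan(y)^2 + 1.

Since d/dx[F] = ∂F/∂x + (∂F/∂y)·y' = 0, solve for y':
  (∂F/∂y)·y' = -∂F/∂x
  dy/dx = -(∂F/∂x)/(∂F/∂y) = -(-1)/(tan(y)^2 + 1) = cos(y)^2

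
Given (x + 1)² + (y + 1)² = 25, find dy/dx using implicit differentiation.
Apply d/dx to both sides, remembering that y depends on x. Each occurrence of y therefore brings in a y' = dy/dx via the chain rule.

With F(x, y) equal to the left-hand side minus the right, differentiate F term by term:
  d/dx[(x + 1)^2] = 2x + 2
  d/dx[(y + 1)^2] = 2·y'(y + 1)
  d/dx[-25] = 0
Adding these up, d/dx[F] = 0 becomes
  (2x + 2) + (2y + 2)·y' = 0,
so isolating y',
  dy/dx = -(2x + 2)/(2y + 2) = (-x - 1)/(y + 1)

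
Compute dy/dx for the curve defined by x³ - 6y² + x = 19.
Take d/dx of both sides. Since y is implicitly a function of x, the chain rule attaches a y' = dy/dx factor whenever we differentiate through y.

Set F(x, y) = (left side) − (right side), so the curve is F = 0. Differentiating each term of F:
  d/dx[x^3] = 3x^2
  d/dx[x] = 1
  d/dx[-6y^2] = -12y·y'
  d/dx[-19] = 0

Collecting, the y'-free part is the partial derivative in x and the y' coefficient is the partial derivative in y:
  ∂F/∂x = 3x^2 + 1
  ∂F/∂y = -12y

so d/dx[F(x, y(x))] = ∂F/∂x + (∂F/∂y)·y' = 0. Rearranging,
  dy/dx = -(∂F/∂x)/(∂F/∂y) = -(3x^2 + 1)/(-12y) = (3x^2 + 1)/(12y)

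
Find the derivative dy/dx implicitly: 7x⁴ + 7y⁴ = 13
Apply d/dx to both sides, remembering that y depends on x. Each occurrence of y therefore brings in a y' = dy/dx via the chain rule.

With F(x, y) equal to the left-hand side minus the right, differentiate F term by term:
  d/dx[7x^4] = 28x^3
  d/dx[7y^4] = 28y^3·y'
  d/dx[-13] = 0
Adding these up, d/dx[F] = 0 becomes
  (28x^3) + (28y^3)·y' = 0,
so isolating y',
  dy/dx = -(28x^3)/(28y^3) = -x^3/y^3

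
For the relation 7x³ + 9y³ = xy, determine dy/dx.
Differentiate the relation implicitly: treat y = y(x) and apply the chain rule, so every y-derivative picks up a y' = dy/dx factor.

With everything moved to the left-hand side, differentiate term by term:
  d/dx[7x^3] = 21x^2
  d/dx[-xy] = -x·y' - y
  d/dx[9y^3] = 27y^2·y'

Separating the contributions that come from x directly and those that come through y:
  without y':      21x^2 - y
  multiplying y':  -x + 27y^2

so (21x^2 - y) + (-x + 27y^2)·y' = 0, and therefore
  dy/dx = -(21x^2 - y)/(-x + 27y^2) = (21x^2 - y)/(x - 27y^2)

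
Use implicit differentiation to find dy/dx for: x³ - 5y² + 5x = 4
Apply d/dx to both sides, remembering that y depends on x. Each occurrence of y therefore brings in a y' = dy/dx via the chain rule.

With F(x, y) equal to the left-hand side minus the right, differentiate F term by term:
  d/dx[x^3] = 3x^2
  d/dx[5x] = 5
  d/dx[-5y^2] = -10y·y'
  d/dx[-4] = 0
Adding these up, d/dx[F] = 0 becomes
  (3x^2 + 5) + (-10y)·y' = 0,
so isolating y',
  dy/dx = -(3x^2 + 5)/(-10y) = (3x^2 + 5)/(10y)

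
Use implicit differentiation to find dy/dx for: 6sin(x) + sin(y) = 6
Differentiate the relation implicitly: treat y = y(x) and apply the chain rule, so every y-derivative picks up a y' = dy/dx factor.

With everything moved to the left-hand side, differentiate term by term:
  d/dx[6sin(x)] = 6cos(x)
  d/dx[sin(y)] = y'·cos(y)
  d/dx[-6] = 0

Separating the contributions that come from x directly and those that come through y:
  without y':      6cos(x)
  multiplying y':  cos(y)

so (6cos(x)) + (cos(y))·y' = 0, and therefore
  dy/dx = -(6cos(x))/(cos(y)) = -6cos(x)/cos(y)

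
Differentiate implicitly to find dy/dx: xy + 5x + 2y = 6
Take d/dx of both sides. Since y is implicitly a function of x, the chain rule attaches a y' = dy/dx factor whenever we differentiate through y.

Set F(x, y) = (left side) − (right side), so the curve is F = 0. Differentiating each term of F:
  d/dx[xy] = x·y' + y
  d/dx[5x] = 5
  d/dx[2y] = 2·y'
  d/dx[-6] = 0

Collecting, the y'-free part is the partial derivative in x and the y' coefficient is the partial derivative in y:
  ∂F/∂x = y + 5
  ∂F/∂y = x + 2

so d/dx[F(x, y(x))] = ∂F/∂x + (∂F/∂y)·y' = 0. Rearranging,
  dy/dx = -(∂F/∂x)/(∂F/∂y) = -(y + 5)/(x + 2) = (-y - 5)/(x + 2)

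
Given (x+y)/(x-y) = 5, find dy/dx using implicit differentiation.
Take d/dx of both sides. Since y is implicitly a function of x, the chain rule attaches a y' = dy/dx factor whenever we differentiate through y.

Set F(x, y) = (left side) − (right side), so the curve is F = 0. Differentiating each term of F:
  d/dx[(x + y)/(x - y)] = (y' + 1)/(x - y) + (x + y)(y' - 1)/(x - y)^2
  d/dx[-5] = 0

Collecting, the y'-free part is the partial derivative in x and the y' coefficient is the partial derivative in y:
  ∂F/∂x = 1/(x - y) - (x + y)/(x - y)^2
  ∂F/∂y = 1/(x - y) + (x + y)/(x - y)^2

so d/dx[F(x, y(x))] = ∂F/∂x + (∂F/∂y)·y' = 0. Rearranging,
  dy/dx = -(∂F/∂x)/(∂F/∂y) = -(1/(x - y) - (x + y)/(x - y)^2)/(1/(x - y) + (x + y)/(x - y)^2)
        = -(-2y/(x - y)^2)/(2x/(x - y)^2) = y/x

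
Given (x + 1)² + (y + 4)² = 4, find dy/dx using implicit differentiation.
Apply d/dx to both sides, remembering that y depends on x. Each occurrence of y therefore brings in a y' = dy/dx via the chain rule.

With F(x, y) equal to the left-hand side minus the right, differentiate F term by term:
  d/dx[(x + 1)^2] = 2x + 2
  d/dx[(y + 4)^2] = 2·y'(y + 4)
  d/dx[-4] = 0
Adding these up, d/dx[F] = 0 becomes
  (2x + 2) + (2y + 8)·y' = 0,
so isolating y',
  dy/dx = -(2x + 2)/(2y + 8) = (-x - 1)/(y + 4)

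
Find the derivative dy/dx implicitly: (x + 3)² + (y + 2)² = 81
Differentiate the relation implicitly: treat y = y(x) and apply the chain rule, so every y-derivative picks up a y' = dy/dx factor.

With everything moved to the left-hand side, differentiate term by term:
  d/dx[(x + 3)^2] = 2x + 6
  d/dx[(y + 2)^2] = 2·y'(y + 2)
  d/dx[-81] = 0

Separating the contributions that come from x directly and those that come through y:
  without y':      2x + 6
  multiplying y':  2y + 4

so (2x + 6) + (2y + 4)·y' = 0, and therefore
  dy/dx = -(2x + 6)/(2y + 4) = (-x - 3)/(y + 2)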